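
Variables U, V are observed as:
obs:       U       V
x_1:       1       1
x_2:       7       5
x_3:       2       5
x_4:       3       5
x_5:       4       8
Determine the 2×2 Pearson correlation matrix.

Step 1 — column means:
  mean(U) = (1 + 7 + 2 + 3 + 4) / 5 = 17/5 = 3.4
  mean(V) = (1 + 5 + 5 + 5 + 8) / 5 = 24/5 = 4.8

Step 2 — sample variances and covariances s[i,j] = (1/(n-1)) · Σ_k (x_{k,i} - mean_i) · (x_{k,j} - mean_j), with n-1 = 4:
  s[U,U] = ((-2.4)·(-2.4) + (3.6)·(3.6) + (-1.4)·(-1.4) + (-0.4)·(-0.4) + (0.6)·(0.6)) / 4 = 21.2/4 = 5.3
  s[U,V] = ((-2.4)·(-3.8) + (3.6)·(0.2) + (-1.4)·(0.2) + (-0.4)·(0.2) + (0.6)·(3.2)) / 4 = 11.4/4 = 2.85
  s[V,V] = ((-3.8)·(-3.8) + (0.2)·(0.2) + (0.2)·(0.2) + (0.2)·(0.2) + (3.2)·(3.2)) / 4 = 24.8/4 = 6.2
  Sample standard deviations s_i = √(s[i,i]):
  s(U) = √(5.3) = 2.3022
  s(V) = √(6.2) = 2.49

Step 3 — r_{ij} = s_{ij} / (s_i · s_j):
  r[U,U] = 1 (diagonal).
  r[U,V] = 2.85 / (2.3022 · 2.49) = 2.85 / 5.7324 = 0.4972
  r[V,V] = 1 (diagonal).

R is symmetric with unit diagonal. Assembling:

R = [[1, 0.4972],
 [0.4972, 1]]


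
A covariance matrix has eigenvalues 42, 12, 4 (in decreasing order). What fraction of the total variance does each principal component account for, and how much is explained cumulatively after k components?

Step 1 — total variance = trace(Sigma) = Σ λ_i = 42 + 12 + 4 = 58.

Step 2 — fraction explained by component i = λ_i / Σ λ:
  PC1: 42/58 = 0.7241
  PC2: 12/58 = 0.2069
  PC3: 4/58 = 0.069

Step 3 — cumulative fraction after k components = (λ_1 + ... + λ_k) / Σ λ:
  k = 1: 42/58 = 0.7241
  k = 2: (42 + 12)/58 = 54/58 = 0.931
  k = 3: (42 + 12 + 4)/58 = 58/58 = 1

Summary (fraction, with percent):

explained: PC1 0.7241 (72.41%), PC2 0.2069 (20.69%), PC3 0.069 (6.9%);  cumulative: 0.7241, 0.931, 1


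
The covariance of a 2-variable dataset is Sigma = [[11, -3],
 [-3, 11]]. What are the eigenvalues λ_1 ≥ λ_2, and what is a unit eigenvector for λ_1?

Step 1 — characteristic polynomial of 2×2 Sigma:
  det(Sigma - λI) = λ² - trace · λ + det = 0.
  trace = 11 + 11 = 22, det = 11·11 - (-3)² = 112.
Step 2 — discriminant:
  Δ = trace² - 4·det = 484 - 448 = 36.
Step 3 — eigenvalues:
  λ = (trace ± √Δ)/2 = (22 ± 6)/2,
  λ_1 = 14,  λ_2 = 8.

Step 4 — unit eigenvector for λ_1: solve (Sigma - λ_1 I)v = 0. First row:
  (11 - 14)·v_x + (-3)·v_y = 0, i.e. (-3)·v_x + (-3)·v_y = 0,
  so v ∝ (b, λ_1 - a) = (-3, 3); multiply by -1 so the first entry is positive: u = (3, -3).
  ||u|| = √((3)² + (-3)²) = √(18) ≈ 4.2426,
  v_1 = u/||u|| ≈ (0.7071, -0.7071) (||v_1|| = 1).

λ_1 = 14,  λ_2 = 8;  v_1 ≈ (0.7071, -0.7071)


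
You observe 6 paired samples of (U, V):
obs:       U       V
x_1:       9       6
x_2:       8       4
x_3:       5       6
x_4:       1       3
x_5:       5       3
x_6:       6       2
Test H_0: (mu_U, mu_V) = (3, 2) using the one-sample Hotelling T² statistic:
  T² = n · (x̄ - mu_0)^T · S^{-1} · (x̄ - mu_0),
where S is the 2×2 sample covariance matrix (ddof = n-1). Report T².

Step 1 — sample mean vector:
  mean(U) = (9 + 8 + 5 + 1 + 5 + 6) / 6 = 34/6 = 5.6667
  mean(V) = (6 + 4 + 6 + 3 + 3 + 2) / 6 = 24/6 = 4
  x̄ = (5.6667, 4),  deviation x̄ - mu_0 = (5.6667, 4) - (3, 2) = (2.6667, 2).

Step 2 — sample covariance matrix, S[i,j] = (1/(n-1)) · Σ_k (x_{k,i} - mean_i) · (x_{k,j} - mean_j), divisor n-1 = 5:
  S[U,U] = ((3.3333)·(3.3333) + (2.3333)·(2.3333) + (-0.6667)·(-0.6667) + (-4.6667)·(-4.6667) + (-0.6667)·(-0.6667) + (0.3333)·(0.3333)) / 5 = 39.3333/5 = 7.8667
  S[U,V] = ((3.3333)·(2) + (2.3333)·(0) + (-0.6667)·(2) + (-4.6667)·(-1) + (-0.6667)·(-1) + (0.3333)·(-2)) / 5 = 10/5 = 2
  S[V,V] = ((2)·(2) + (0)·(0) + (2)·(2) + (-1)·(-1) + (-1)·(-1) + (-2)·(-2)) / 5 = 14/5 = 2.8
  S = [[7.8667, 2],
 [2, 2.8]].

Step 3 — invert S. det(S) = 7.8667·2.8 - (2)² = 18.0267.
  S^{-1} = (1/det) · [[d, -b], [-b, a]] = [[0.1553, -0.1109],
 [-0.1109, 0.4364]].

Step 4 — quadratic form (x̄ - mu_0)^T · S^{-1} · (x̄ - mu_0):
  S^{-1} · (x̄ - mu_0) = (0.1923, 0.5769),
  (x̄ - mu_0)^T · [...] = (2.6667)·(0.1923) + (2)·(0.5769) = 1.6667.

Step 5 — scale by n: T² = 6 · 1.6667 = 10.

T² ≈ 10


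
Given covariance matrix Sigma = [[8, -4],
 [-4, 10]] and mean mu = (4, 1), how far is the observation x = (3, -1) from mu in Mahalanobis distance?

Step 1 — centre the observation: (x - mu) = (-1, -2).

Step 2 — invert Sigma. det(Sigma) = 8·10 - (-4)² = 64.
  Sigma^{-1} = (1/det) · [[d, -b], [-b, a]] = [[0.1562, 0.0625],
 [0.0625, 0.125]].

Step 3 — form the quadratic (x - mu)^T · Sigma^{-1} · (x - mu):
  Sigma^{-1} · (x - mu) = (-0.2812, -0.3125).
  (x - mu)^T · [Sigma^{-1} · (x - mu)] = (-1)·(-0.2812) + (-2)·(-0.3125) = 0.9062.

Step 4 — take square root: d = √(0.9062) ≈ 0.952.

d(x, mu) = √(0.9062) ≈ 0.952


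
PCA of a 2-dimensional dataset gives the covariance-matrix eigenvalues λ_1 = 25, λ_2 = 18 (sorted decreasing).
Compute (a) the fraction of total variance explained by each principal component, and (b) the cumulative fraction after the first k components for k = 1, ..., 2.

Step 1 — total variance = trace(Sigma) = Σ λ_i = 25 + 18 = 43.

Step 2 — fraction explained by component i = λ_i / Σ λ:
  PC1: 25/43 = 0.5814
  PC2: 18/43 = 0.4186

Step 3 — cumulative fraction after k components = (λ_1 + ... + λ_k) / Σ λ:
  k = 1: 25/43 = 0.5814
  k = 2: (25 + 18)/43 = 43/43 = 1

Summary (fraction, with percent):

explained: PC1 0.5814 (58.14%), PC2 0.4186 (41.86%);  cumulative: 0.5814, 1


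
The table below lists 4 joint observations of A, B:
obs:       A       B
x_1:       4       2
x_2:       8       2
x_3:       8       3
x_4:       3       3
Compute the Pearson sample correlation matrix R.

Step 1 — column means:
  mean(A) = (4 + 8 + 8 + 3) / 4 = 23/4 = 5.75
  mean(B) = (2 + 2 + 3 + 3) / 4 = 10/4 = 2.5

Step 2 — sample variances and covariances s[i,j] = (1/(n-1)) · Σ_k (x_{k,i} - mean_i) · (x_{k,j} - mean_j), with n-1 = 3:
  s[A,A] = ((-1.75)·(-1.75) + (2.25)·(2.25) + (2.25)·(2.25) + (-2.75)·(-2.75)) / 3 = 20.75/3 = 6.9167
  s[A,B] = ((-1.75)·(-0.5) + (2.25)·(-0.5) + (2.25)·(0.5) + (-2.75)·(0.5)) / 3 = -0.5/3 = -0.1667
  s[B,B] = ((-0.5)·(-0.5) + (-0.5)·(-0.5) + (0.5)·(0.5) + (0.5)·(0.5)) / 3 = 1/3 = 0.3333
  Sample standard deviations s_i = √(s[i,i]):
  s(A) = √(6.9167) = 2.63
  s(B) = √(0.3333) = 0.5774

Step 3 — r_{ij} = s_{ij} / (s_i · s_j):
  r[A,A] = 1 (diagonal).
  r[A,B] = -0.1667 / (2.63 · 0.5774) = -0.1667 / 1.5184 = -0.1098
  r[B,B] = 1 (diagonal).

R is symmetric with unit diagonal. Assembling:

R = [[1, -0.1098],
 [-0.1098, 1]]


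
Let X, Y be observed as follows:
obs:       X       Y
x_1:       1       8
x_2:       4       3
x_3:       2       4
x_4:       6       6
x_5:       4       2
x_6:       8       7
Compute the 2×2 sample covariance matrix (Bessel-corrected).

Step 1 — column means:
  mean(X) = (1 + 4 + 2 + 6 + 4 + 8) / 6 = 25/6 = 4.1667
  mean(Y) = (8 + 3 + 4 + 6 + 2 + 7) / 6 = 30/6 = 5

Step 2 — sample covariance S[i,j] = (1/(n-1)) · Σ_k (x_{k,i} - mean_i) · (x_{k,j} - mean_j), with n-1 = 5.
  S[X,X] = ((-3.1667)·(-3.1667) + (-0.1667)·(-0.1667) + (-2.1667)·(-2.1667) + (1.8333)·(1.8333) + (-0.1667)·(-0.1667) + (3.8333)·(3.8333)) / 5 = 32.8333/5 = 6.5667
  S[X,Y] = ((-3.1667)·(3) + (-0.1667)·(-2) + (-2.1667)·(-1) + (1.8333)·(1) + (-0.1667)·(-3) + (3.8333)·(2)) / 5 = 3/5 = 0.6
  S[Y,Y] = ((3)·(3) + (-2)·(-2) + (-1)·(-1) + (1)·(1) + (-3)·(-3) + (2)·(2)) / 5 = 28/5 = 5.6

S is symmetric (S[j,i] = S[i,j]). Assembling:

S = [[6.5667, 0.6],
 [0.6, 5.6]]


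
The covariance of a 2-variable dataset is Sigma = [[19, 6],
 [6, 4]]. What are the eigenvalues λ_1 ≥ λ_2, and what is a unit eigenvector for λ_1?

Step 1 — characteristic polynomial of 2×2 Sigma:
  det(Sigma - λI) = λ² - trace · λ + det = 0.
  trace = 19 + 4 = 23, det = 19·4 - (6)² = 40.
Step 2 — discriminant:
  Δ = trace² - 4·det = 529 - 160 = 369.
Step 3 — eigenvalues:
  λ = (trace ± √Δ)/2 = (23 ± 19.2094)/2,
  λ_1 = 21.1047,  λ_2 = 1.8953.

Step 4 — unit eigenvector for λ_1: solve (Sigma - λ_1 I)v = 0. First row:
  (19 - 21.1047)·v_x + (6)·v_y = 0, i.e. (-2.1047)·v_x + (6)·v_y = 0,
  so v ∝ (b, λ_1 - a) = (6, 2.1047) = u.
  ||u|| = √((6)² + (2.1047)²) = √(40.4297) ≈ 6.3584,
  v_1 = u/||u|| ≈ (0.9436, 0.331) (||v_1|| = 1).

λ_1 = 21.1047,  λ_2 = 1.8953;  v_1 ≈ (0.9436, 0.331)


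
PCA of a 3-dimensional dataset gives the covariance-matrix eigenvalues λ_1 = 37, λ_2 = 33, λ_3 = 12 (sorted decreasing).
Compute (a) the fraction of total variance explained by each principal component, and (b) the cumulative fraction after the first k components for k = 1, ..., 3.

Step 1 — total variance = trace(Sigma) = Σ λ_i = 37 + 33 + 12 = 82.

Step 2 — fraction explained by component i = λ_i / Σ λ:
  PC1: 37/82 = 0.4512
  PC2: 33/82 = 0.4024
  PC3: 12/82 = 0.1463

Step 3 — cumulative fraction after k components = (λ_1 + ... + λ_k) / Σ λ:
  k = 1: 37/82 = 0.4512
  k = 2: (37 + 33)/82 = 70/82 = 0.8537
  k = 3: (37 + 33 + 12)/82 = 82/82 = 1

Summary (fraction, with percent):

explained: PC1 0.4512 (45.12%), PC2 0.4024 (40.24%), PC3 0.1463 (14.63%);  cumulative: 0.4512, 0.8537, 1


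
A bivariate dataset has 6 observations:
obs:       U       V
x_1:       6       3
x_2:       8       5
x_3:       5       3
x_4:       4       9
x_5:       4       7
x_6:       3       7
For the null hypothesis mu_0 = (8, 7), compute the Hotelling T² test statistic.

Step 1 — sample mean vector:
  mean(U) = (6 + 8 + 5 + 4 + 4 + 3) / 6 = 30/6 = 5
  mean(V) = (3 + 5 + 3 + 9 + 7 + 7) / 6 = 34/6 = 5.6667
  x̄ = (5, 5.6667),  deviation x̄ - mu_0 = (5, 5.6667) - (8, 7) = (-3, -1.3333).

Step 2 — sample covariance matrix, S[i,j] = (1/(n-1)) · Σ_k (x_{k,i} - mean_i) · (x_{k,j} - mean_j), divisor n-1 = 5:
  S[U,U] = ((1)·(1) + (3)·(3) + (0)·(0) + (-1)·(-1) + (-1)·(-1) + (-2)·(-2)) / 5 = 16/5 = 3.2
  S[U,V] = ((1)·(-2.6667) + (3)·(-0.6667) + (0)·(-2.6667) + (-1)·(3.3333) + (-1)·(1.3333) + (-2)·(1.3333)) / 5 = -12/5 = -2.4
  S[V,V] = ((-2.6667)·(-2.6667) + (-0.6667)·(-0.6667) + (-2.6667)·(-2.6667) + (3.3333)·(3.3333) + (1.3333)·(1.3333) + (1.3333)·(1.3333)) / 5 = 29.3333/5 = 5.8667
  S = [[3.2, -2.4],
 [-2.4, 5.8667]].

Step 3 — invert S. det(S) = 3.2·5.8667 - (-2.4)² = 13.0133.
  S^{-1} = (1/det) · [[d, -b], [-b, a]] = [[0.4508, 0.1844],
 [0.1844, 0.2459]].

Step 4 — quadratic form (x̄ - mu_0)^T · S^{-1} · (x̄ - mu_0):
  S^{-1} · (x̄ - mu_0) = (-1.5984, -0.8811),
  (x̄ - mu_0)^T · [...] = (-3)·(-1.5984) + (-1.3333)·(-0.8811) = 5.9699.

Step 5 — scale by n: T² = 6 · 5.9699 = 35.8197.

T² ≈ 35.8197


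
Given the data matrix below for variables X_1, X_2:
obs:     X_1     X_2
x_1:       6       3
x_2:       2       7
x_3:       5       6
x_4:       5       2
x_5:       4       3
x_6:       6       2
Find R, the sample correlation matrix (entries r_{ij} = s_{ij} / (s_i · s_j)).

Step 1 — column means:
  mean(X_1) = (6 + 2 + 5 + 5 + 4 + 6) / 6 = 28/6 = 4.6667
  mean(X_2) = (3 + 7 + 6 + 2 + 3 + 2) / 6 = 23/6 = 3.8333

Step 2 — sample variances and covariances s[i,j] = (1/(n-1)) · Σ_k (x_{k,i} - mean_i) · (x_{k,j} - mean_j), with n-1 = 5:
  s[X_1,X_1] = ((1.3333)·(1.3333) + (-2.6667)·(-2.6667) + (0.3333)·(0.3333) + (0.3333)·(0.3333) + (-0.6667)·(-0.6667) + (1.3333)·(1.3333)) / 5 = 11.3333/5 = 2.2667
  s[X_1,X_2] = ((1.3333)·(-0.8333) + (-2.6667)·(3.1667) + (0.3333)·(2.1667) + (0.3333)·(-1.8333) + (-0.6667)·(-0.8333) + (1.3333)·(-1.8333)) / 5 = -11.3333/5 = -2.2667
  s[X_2,X_2] = ((-0.8333)·(-0.8333) + (3.1667)·(3.1667) + (2.1667)·(2.1667) + (-1.8333)·(-1.8333) + (-0.8333)·(-0.8333) + (-1.8333)·(-1.8333)) / 5 = 22.8333/5 = 4.5667
  Sample standard deviations s_i = √(s[i,i]):
  s(X_1) = √(2.2667) = 1.5055
  s(X_2) = √(4.5667) = 2.137

Step 3 — r_{ij} = s_{ij} / (s_i · s_j):
  r[X_1,X_1] = 1 (diagonal).
  r[X_1,X_2] = -2.2667 / (1.5055 · 2.137) = -2.2667 / 3.2173 = -0.7045
  r[X_2,X_2] = 1 (diagonal).

R is symmetric with unit diagonal. Assembling:

R = [[1, -0.7045],
 [-0.7045, 1]]


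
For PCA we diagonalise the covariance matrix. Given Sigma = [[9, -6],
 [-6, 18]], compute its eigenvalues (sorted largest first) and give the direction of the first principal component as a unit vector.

Step 1 — characteristic polynomial of 2×2 Sigma:
  det(Sigma - λI) = λ² - trace · λ + det = 0.
  trace = 9 + 18 = 27, det = 9·18 - (-6)² = 126.
Step 2 — discriminant:
  Δ = trace² - 4·det = 729 - 504 = 225.
Step 3 — eigenvalues:
  λ = (trace ± √Δ)/2 = (27 ± 15)/2,
  λ_1 = 21,  λ_2 = 6.

Step 4 — unit eigenvector for λ_1: solve (Sigma - λ_1 I)v = 0. First row:
  (9 - 21)·v_x + (-6)·v_y = 0, i.e. (-12)·v_x + (-6)·v_y = 0,
  so v ∝ (b, λ_1 - a) = (-6, 12); multiply by -1 so the first entry is positive: u = (6, -12).
  ||u|| = √((6)² + (-12)²) = √(180) ≈ 13.4164,
  v_1 = u/||u|| ≈ (0.4472, -0.8944) (||v_1|| = 1).

λ_1 = 21,  λ_2 = 6;  v_1 ≈ (0.4472, -0.8944)


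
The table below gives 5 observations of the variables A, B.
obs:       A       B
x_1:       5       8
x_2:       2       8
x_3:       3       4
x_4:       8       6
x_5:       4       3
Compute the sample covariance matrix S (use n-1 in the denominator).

Step 1 — column means:
  mean(A) = (5 + 2 + 3 + 8 + 4) / 5 = 22/5 = 4.4
  mean(B) = (8 + 8 + 4 + 6 + 3) / 5 = 29/5 = 5.8

Step 2 — sample covariance S[i,j] = (1/(n-1)) · Σ_k (x_{k,i} - mean_i) · (x_{k,j} - mean_j), with n-1 = 4.
  S[A,A] = ((0.6)·(0.6) + (-2.4)·(-2.4) + (-1.4)·(-1.4) + (3.6)·(3.6) + (-0.4)·(-0.4)) / 4 = 21.2/4 = 5.3
  S[A,B] = ((0.6)·(2.2) + (-2.4)·(2.2) + (-1.4)·(-1.8) + (3.6)·(0.2) + (-0.4)·(-2.8)) / 4 = 0.4/4 = 0.1
  S[B,B] = ((2.2)·(2.2) + (2.2)·(2.2) + (-1.8)·(-1.8) + (0.2)·(0.2) + (-2.8)·(-2.8)) / 4 = 20.8/4 = 5.2

S is symmetric (S[j,i] = S[i,j]). Assembling:

S = [[5.3, 0.1],
 [0.1, 5.2]]


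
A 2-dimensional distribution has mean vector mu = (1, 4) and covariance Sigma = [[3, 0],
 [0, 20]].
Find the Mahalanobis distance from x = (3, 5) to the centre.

Step 1 — centre the observation: (x - mu) = (2, 1).

Step 2 — invert Sigma. det(Sigma) = 3·20 - (0)² = 60.
  Sigma^{-1} = (1/det) · [[d, -b], [-b, a]] = [[0.3333, 0],
 [0, 0.05]].

Step 3 — form the quadratic (x - mu)^T · Sigma^{-1} · (x - mu):
  Sigma^{-1} · (x - mu) = (0.6667, 0.05).
  (x - mu)^T · [Sigma^{-1} · (x - mu)] = (2)·(0.6667) + (1)·(0.05) = 1.3833.

Step 4 — take square root: d = √(1.3833) ≈ 1.1762.

d(x, mu) = √(1.3833) ≈ 1.1762


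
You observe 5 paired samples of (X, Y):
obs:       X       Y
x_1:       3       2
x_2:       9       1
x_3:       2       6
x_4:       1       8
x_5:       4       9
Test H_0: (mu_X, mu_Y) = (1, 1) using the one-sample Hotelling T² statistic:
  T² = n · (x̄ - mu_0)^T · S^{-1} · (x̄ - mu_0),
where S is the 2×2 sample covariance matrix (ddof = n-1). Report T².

Step 1 — sample mean vector:
  mean(X) = (3 + 9 + 2 + 1 + 4) / 5 = 19/5 = 3.8
  mean(Y) = (2 + 1 + 6 + 8 + 9) / 5 = 26/5 = 5.2
  x̄ = (3.8, 5.2),  deviation x̄ - mu_0 = (3.8, 5.2) - (1, 1) = (2.8, 4.2).

Step 2 — sample covariance matrix, S[i,j] = (1/(n-1)) · Σ_k (x_{k,i} - mean_i) · (x_{k,j} - mean_j), divisor n-1 = 4:
  S[X,X] = ((-0.8)·(-0.8) + (5.2)·(5.2) + (-1.8)·(-1.8) + (-2.8)·(-2.8) + (0.2)·(0.2)) / 4 = 38.8/4 = 9.7
  S[X,Y] = ((-0.8)·(-3.2) + (5.2)·(-4.2) + (-1.8)·(0.8) + (-2.8)·(2.8) + (0.2)·(3.8)) / 4 = -27.8/4 = -6.95
  S[Y,Y] = ((-3.2)·(-3.2) + (-4.2)·(-4.2) + (0.8)·(0.8) + (2.8)·(2.8) + (3.8)·(3.8)) / 4 = 50.8/4 = 12.7
  S = [[9.7, -6.95],
 [-6.95, 12.7]].

Step 3 — invert S. det(S) = 9.7·12.7 - (-6.95)² = 74.8875.
  S^{-1} = (1/det) · [[d, -b], [-b, a]] = [[0.1696, 0.0928],
 [0.0928, 0.1295]].

Step 4 — quadratic form (x̄ - mu_0)^T · S^{-1} · (x̄ - mu_0):
  S^{-1} · (x̄ - mu_0) = (0.8646, 0.8039),
  (x̄ - mu_0)^T · [...] = (2.8)·(0.8646) + (4.2)·(0.8039) = 5.7972.

Step 5 — scale by n: T² = 5 · 5.7972 = 28.9861.

T² ≈ 28.9861


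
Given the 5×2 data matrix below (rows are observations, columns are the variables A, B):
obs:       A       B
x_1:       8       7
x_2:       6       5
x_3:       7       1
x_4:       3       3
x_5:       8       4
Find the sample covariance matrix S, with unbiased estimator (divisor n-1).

Step 1 — column means:
  mean(A) = (8 + 6 + 7 + 3 + 8) / 5 = 32/5 = 6.4
  mean(B) = (7 + 5 + 1 + 3 + 4) / 5 = 20/5 = 4

Step 2 — sample covariance S[i,j] = (1/(n-1)) · Σ_k (x_{k,i} - mean_i) · (x_{k,j} - mean_j), with n-1 = 4.
  S[A,A] = ((1.6)·(1.6) + (-0.4)·(-0.4) + (0.6)·(0.6) + (-3.4)·(-3.4) + (1.6)·(1.6)) / 4 = 17.2/4 = 4.3
  S[A,B] = ((1.6)·(3) + (-0.4)·(1) + (0.6)·(-3) + (-3.4)·(-1) + (1.6)·(0)) / 4 = 6/4 = 1.5
  S[B,B] = ((3)·(3) + (1)·(1) + (-3)·(-3) + (-1)·(-1) + (0)·(0)) / 4 = 20/4 = 5

S is symmetric (S[j,i] = S[i,j]). Assembling:

S = [[4.3, 1.5],
 [1.5, 5]]


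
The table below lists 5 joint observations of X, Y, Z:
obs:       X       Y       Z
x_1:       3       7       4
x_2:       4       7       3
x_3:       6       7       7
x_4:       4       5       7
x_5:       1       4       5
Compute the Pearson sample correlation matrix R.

Step 1 — column means:
  mean(X) = (3 + 4 + 6 + 4 + 1) / 5 = 18/5 = 3.6
  mean(Y) = (7 + 7 + 7 + 5 + 4) / 5 = 30/5 = 6
  mean(Z) = (4 + 3 + 7 + 7 + 5) / 5 = 26/5 = 5.2

Step 2 — sample variances and covariances s[i,j] = (1/(n-1)) · Σ_k (x_{k,i} - mean_i) · (x_{k,j} - mean_j), with n-1 = 4:
  s[X,X] = ((-0.6)·(-0.6) + (0.4)·(0.4) + (2.4)·(2.4) + (0.4)·(0.4) + (-2.6)·(-2.6)) / 4 = 13.2/4 = 3.3
  s[X,Y] = ((-0.6)·(1) + (0.4)·(1) + (2.4)·(1) + (0.4)·(-1) + (-2.6)·(-2)) / 4 = 7/4 = 1.75
  s[X,Z] = ((-0.6)·(-1.2) + (0.4)·(-2.2) + (2.4)·(1.8) + (0.4)·(1.8) + (-2.6)·(-0.2)) / 4 = 5.4/4 = 1.35
  s[Y,Y] = ((1)·(1) + (1)·(1) + (1)·(1) + (-1)·(-1) + (-2)·(-2)) / 4 = 8/4 = 2
  s[Y,Z] = ((1)·(-1.2) + (1)·(-2.2) + (1)·(1.8) + (-1)·(1.8) + (-2)·(-0.2)) / 4 = -3/4 = -0.75
  s[Z,Z] = ((-1.2)·(-1.2) + (-2.2)·(-2.2) + (1.8)·(1.8) + (1.8)·(1.8) + (-0.2)·(-0.2)) / 4 = 12.8/4 = 3.2
  Sample standard deviations s_i = √(s[i,i]):
  s(X) = √(3.3) = 1.8166
  s(Y) = √(2) = 1.4142
  s(Z) = √(3.2) = 1.7889

Step 3 — r_{ij} = s_{ij} / (s_i · s_j):
  r[X,X] = 1 (diagonal).
  r[X,Y] = 1.75 / (1.8166 · 1.4142) = 1.75 / 2.569 = 0.6812
  r[X,Z] = 1.35 / (1.8166 · 1.7889) = 1.35 / 3.2496 = 0.4154
  r[Y,Y] = 1 (diagonal).
  r[Y,Z] = -0.75 / (1.4142 · 1.7889) = -0.75 / 2.5298 = -0.2965
  r[Z,Z] = 1 (diagonal).

R is symmetric with unit diagonal. Assembling:

R = [[1, 0.6812, 0.4154],
 [0.6812, 1, -0.2965],
 [0.4154, -0.2965, 1]]


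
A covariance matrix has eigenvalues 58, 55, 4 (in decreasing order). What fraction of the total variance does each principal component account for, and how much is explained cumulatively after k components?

Step 1 — total variance = trace(Sigma) = Σ λ_i = 58 + 55 + 4 = 117.

Step 2 — fraction explained by component i = λ_i / Σ λ:
  PC1: 58/117 = 0.4957
  PC2: 55/117 = 0.4701
  PC3: 4/117 = 0.0342

Step 3 — cumulative fraction after k components = (λ_1 + ... + λ_k) / Σ λ:
  k = 1: 58/117 = 0.4957
  k = 2: (58 + 55)/117 = 113/117 = 0.9658
  k = 3: (58 + 55 + 4)/117 = 117/117 = 1

Summary (fraction, with percent):

explained: PC1 0.4957 (49.57%), PC2 0.4701 (47.01%), PC3 0.0342 (3.42%);  cumulative: 0.4957, 0.9658, 1


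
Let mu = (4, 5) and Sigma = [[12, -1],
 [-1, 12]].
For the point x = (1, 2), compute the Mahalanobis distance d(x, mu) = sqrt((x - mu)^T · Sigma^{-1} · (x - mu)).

Step 1 — centre the observation: (x - mu) = (-3, -3).

Step 2 — invert Sigma. det(Sigma) = 12·12 - (-1)² = 143.
  Sigma^{-1} = (1/det) · [[d, -b], [-b, a]] = [[0.0839, 0.007],
 [0.007, 0.0839]].

Step 3 — form the quadratic (x - mu)^T · Sigma^{-1} · (x - mu):
  Sigma^{-1} · (x - mu) = (-0.2727, -0.2727).
  (x - mu)^T · [Sigma^{-1} · (x - mu)] = (-3)·(-0.2727) + (-3)·(-0.2727) = 1.6364.

Step 4 — take square root: d = √(1.6364) ≈ 1.2792.

d(x, mu) = √(1.6364) ≈ 1.2792


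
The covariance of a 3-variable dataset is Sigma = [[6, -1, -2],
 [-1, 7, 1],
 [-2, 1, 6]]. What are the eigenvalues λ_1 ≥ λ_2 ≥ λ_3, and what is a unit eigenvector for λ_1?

Step 1 — characteristic polynomial p(λ) = det(λI - Sigma) = λ³ - tr·λ² + c_1·λ - det, where tr = trace, c_1 = sum of the principal 2×2 minors, det = det(Sigma):
  tr = 6 + 7 + 6 = 19,
  c_1 = (6·7 - (-1)²) + (6·6 - (-2)²) + (7·6 - (1)²) = 41 + 32 + 41 = 114,
  det = 6·(7·6 - (1)²) - (-1)·((-1)·6 - (1)·(-2)) + (-2)·((-1)·(1) - 7·(-2)) = 6·(41) - (-1)·(-4) + (-2)·(13) = 216.
  So p(λ) = λ³ - 19λ² + 114λ - 216.
Step 2 — look for an integer root (rational root theorem: any rational root is an integer divisor of 216). Testing λ = 4:
  p(4) = 64 - 304 + 456 - 216 = 0  ✓
  Dividing out (λ - 4): p(λ) = (λ - 4)(λ² - 15λ + 54).
Step 3 — remaining eigenvalues from the quadratic λ² - 15λ + 54 = 0:
  Δ = 15² - 4·54 = 225 - 216 = 9,  λ = (15 ± √9)/2 = (15 ± 3)/2 = 9 or 6.
  Sorted: λ_1 = 9,  λ_2 = 6,  λ_3 = 4  (check: sum = 19 = tr ✓).

Step 4 — unit eigenvector for λ_1 = 9: v spans the null space of (Sigma - λ_1 I), whose rows are
  r_1 = (-3, -1, -2),  r_2 = (-1, -2, 1),  r_3 = (-2, 1, -3).
  v is orthogonal to every row, so take v ∝ r_1 × r_2 = ((-1)·(1) - (-2)·(-2), (-2)·(-1) - (-3)·(1), (-3)·(-2) - (-1)·(-1)) = (-5, 5, 5).
  Rescale (divide by 5; multiply by -1 so the first nonzero entry is positive): u = (1, -1, -1).
  ||u|| = √((1)² + (-1)² + (-1)²) = √(3) ≈ 1.7321,  v_1 = u/||u|| ≈ (0.5774, -0.5774, -0.5774) (||v_1|| = 1).

λ_1 = 9,  λ_2 = 6,  λ_3 = 4;  v_1 ≈ (0.5774, -0.5774, -0.5774)


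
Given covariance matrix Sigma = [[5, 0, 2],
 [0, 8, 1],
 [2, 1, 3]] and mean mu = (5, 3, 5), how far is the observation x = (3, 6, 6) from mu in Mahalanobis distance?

Step 1 — centre the observation: (x - mu) = (-2, 3, 1).

Step 2 — invert Sigma (cofactor / det for 3×3, or solve directly):
  Sigma^{-1} = [[0.2771, 0.0241, -0.1928],
 [0.0241, 0.1325, -0.0602],
 [-0.1928, -0.0602, 0.4819]].

Step 3 — form the quadratic (x - mu)^T · Sigma^{-1} · (x - mu):
  Sigma^{-1} · (x - mu) = (-0.6747, 0.2892, 0.6867).
  (x - mu)^T · [Sigma^{-1} · (x - mu)] = (-2)·(-0.6747) + (3)·(0.2892) + (1)·(0.6867) = 2.9036.

Step 4 — take square root: d = √(2.9036) ≈ 1.704.

d(x, mu) = √(2.9036) ≈ 1.704


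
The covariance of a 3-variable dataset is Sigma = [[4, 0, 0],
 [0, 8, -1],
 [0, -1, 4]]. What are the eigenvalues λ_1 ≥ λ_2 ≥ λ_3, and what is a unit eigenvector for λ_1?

Step 1 — characteristic polynomial p(λ) = det(λI - Sigma) = λ³ - tr·λ² + c_1·λ - det, where tr = trace, c_1 = sum of the principal 2×2 minors, det = det(Sigma):
  tr = 4 + 8 + 4 = 16,
  c_1 = (4·8 - (0)²) + (4·4 - (0)²) + (8·4 - (-1)²) = 32 + 16 + 31 = 79,
  det = 4·(8·4 - (-1)²) - (0)·((0)·4 - (-1)·(0)) + (0)·((0)·(-1) - 8·(0)) = 4·(31) - (0)·(0) + (0)·(0) = 124.
  So p(λ) = λ³ - 16λ² + 79λ - 124.
Step 2 — look for an integer root (rational root theorem: any rational root is an integer divisor of 124). Testing λ = 4:
  p(4) = 64 - 256 + 316 - 124 = 0  ✓
  Dividing out (λ - 4): p(λ) = (λ - 4)(λ² - 12λ + 31).
Step 3 — remaining eigenvalues from the quadratic λ² - 12λ + 31 = 0:
  Δ = 12² - 4·31 = 144 - 124 = 20,  λ = (12 ± √20)/2 = (12 ± 4.4721)/2 ≈ 8.2361 or 3.7639.
  Sorted: λ_1 = 8.2361,  λ_2 = 4,  λ_3 = 3.7639  (check: sum = 16 = tr ✓).

Step 4 — unit eigenvector for λ_1 ≈ 8.2361: v spans the null space of (Sigma - λ_1 I), whose rows are
  r_1 = (-4.2361, 0, 0),  r_2 = (0, -0.2361, -1),  r_3 = (0, -1, -4.2361).
  v is orthogonal to every row, so take v ∝ r_1 × r_2 = ((0)·(-1) - (0)·(-0.2361), (0)·(0) - (-4.2361)·(-1), (-4.2361)·(-0.2361) - (0)·(0)) ≈ (0, -4.2361, 1).
  Rescale (multiply by -1 so the first nonzero entry is positive): u = (0, 4.2361, -1).
  ||u|| = √((0)² + (4.2361)² + (-1)²) = √(18.9443) ≈ 4.3525,  v_1 = u/||u|| ≈ (0, 0.9732, -0.2298) (||v_1|| = 1).

λ_1 = 8.2361,  λ_2 = 4,  λ_3 = 3.7639;  v_1 ≈ (0, 0.9732, -0.2298)


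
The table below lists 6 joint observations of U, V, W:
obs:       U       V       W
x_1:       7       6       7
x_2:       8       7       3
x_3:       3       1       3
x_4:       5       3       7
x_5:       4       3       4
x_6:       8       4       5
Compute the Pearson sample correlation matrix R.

Step 1 — column means:
  mean(U) = (7 + 8 + 3 + 5 + 4 + 8) / 6 = 35/6 = 5.8333
  mean(V) = (6 + 7 + 1 + 3 + 3 + 4) / 6 = 24/6 = 4
  mean(W) = (7 + 3 + 3 + 7 + 4 + 5) / 6 = 29/6 = 4.8333

Step 2 — sample variances and covariances s[i,j] = (1/(n-1)) · Σ_k (x_{k,i} - mean_i) · (x_{k,j} - mean_j), with n-1 = 5:
  s[U,U] = ((1.1667)·(1.1667) + (2.1667)·(2.1667) + (-2.8333)·(-2.8333) + (-0.8333)·(-0.8333) + (-1.8333)·(-1.8333) + (2.1667)·(2.1667)) / 5 = 22.8333/5 = 4.5667
  s[U,V] = ((1.1667)·(2) + (2.1667)·(3) + (-2.8333)·(-3) + (-0.8333)·(-1) + (-1.8333)·(-1) + (2.1667)·(0)) / 5 = 20/5 = 4
  s[U,W] = ((1.1667)·(2.1667) + (2.1667)·(-1.8333) + (-2.8333)·(-1.8333) + (-0.8333)·(2.1667) + (-1.8333)·(-0.8333) + (2.1667)·(0.1667)) / 5 = 3.8333/5 = 0.7667
  s[V,V] = ((2)·(2) + (3)·(3) + (-3)·(-3) + (-1)·(-1) + (-1)·(-1) + (0)·(0)) / 5 = 24/5 = 4.8
  s[V,W] = ((2)·(2.1667) + (3)·(-1.8333) + (-3)·(-1.8333) + (-1)·(2.1667) + (-1)·(-0.8333) + (0)·(0.1667)) / 5 = 3/5 = 0.6
  s[W,W] = ((2.1667)·(2.1667) + (-1.8333)·(-1.8333) + (-1.8333)·(-1.8333) + (2.1667)·(2.1667) + (-0.8333)·(-0.8333) + (0.1667)·(0.1667)) / 5 = 16.8333/5 = 3.3667
  Sample standard deviations s_i = √(s[i,i]):
  s(U) = √(4.5667) = 2.137
  s(V) = √(4.8) = 2.1909
  s(W) = √(3.3667) = 1.8348

Step 3 — r_{ij} = s_{ij} / (s_i · s_j):
  r[U,U] = 1 (diagonal).
  r[U,V] = 4 / (2.137 · 2.1909) = 4 / 4.6819 = 0.8544
  r[U,W] = 0.7667 / (2.137 · 1.8348) = 0.7667 / 3.921 = 0.1955
  r[V,V] = 1 (diagonal).
  r[V,W] = 0.6 / (2.1909 · 1.8348) = 0.6 / 4.02 = 0.1493
  r[W,W] = 1 (diagonal).

R is symmetric with unit diagonal. Assembling:

R = [[1, 0.8544, 0.1955],
 [0.8544, 1, 0.1493],
 [0.1955, 0.1493, 1]]


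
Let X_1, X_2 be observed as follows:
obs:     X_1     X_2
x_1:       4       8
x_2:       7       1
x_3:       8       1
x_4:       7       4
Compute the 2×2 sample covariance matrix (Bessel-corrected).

Step 1 — column means:
  mean(X_1) = (4 + 7 + 8 + 7) / 4 = 26/4 = 6.5
  mean(X_2) = (8 + 1 + 1 + 4) / 4 = 14/4 = 3.5

Step 2 — sample covariance S[i,j] = (1/(n-1)) · Σ_k (x_{k,i} - mean_i) · (x_{k,j} - mean_j), with n-1 = 3.
  S[X_1,X_1] = ((-2.5)·(-2.5) + (0.5)·(0.5) + (1.5)·(1.5) + (0.5)·(0.5)) / 3 = 9/3 = 3
  S[X_1,X_2] = ((-2.5)·(4.5) + (0.5)·(-2.5) + (1.5)·(-2.5) + (0.5)·(0.5)) / 3 = -16/3 = -5.3333
  S[X_2,X_2] = ((4.5)·(4.5) + (-2.5)·(-2.5) + (-2.5)·(-2.5) + (0.5)·(0.5)) / 3 = 33/3 = 11

S is symmetric (S[j,i] = S[i,j]). Assembling:

S = [[3, -5.3333],
 [-5.3333, 11]]


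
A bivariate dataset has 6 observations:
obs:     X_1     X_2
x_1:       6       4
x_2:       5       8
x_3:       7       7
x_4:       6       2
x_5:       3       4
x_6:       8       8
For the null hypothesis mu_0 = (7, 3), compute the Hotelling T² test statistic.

Step 1 — sample mean vector:
  mean(X_1) = (6 + 5 + 7 + 6 + 3 + 8) / 6 = 35/6 = 5.8333
  mean(X_2) = (4 + 8 + 7 + 2 + 4 + 8) / 6 = 33/6 = 5.5
  x̄ = (5.8333, 5.5),  deviation x̄ - mu_0 = (5.8333, 5.5) - (7, 3) = (-1.1667, 2.5).

Step 2 — sample covariance matrix, S[i,j] = (1/(n-1)) · Σ_k (x_{k,i} - mean_i) · (x_{k,j} - mean_j), divisor n-1 = 5:
  S[X_1,X_1] = ((0.1667)·(0.1667) + (-0.8333)·(-0.8333) + (1.1667)·(1.1667) + (0.1667)·(0.1667) + (-2.8333)·(-2.8333) + (2.1667)·(2.1667)) / 5 = 14.8333/5 = 2.9667
  S[X_1,X_2] = ((0.1667)·(-1.5) + (-0.8333)·(2.5) + (1.1667)·(1.5) + (0.1667)·(-3.5) + (-2.8333)·(-1.5) + (2.1667)·(2.5)) / 5 = 8.5/5 = 1.7
  S[X_2,X_2] = ((-1.5)·(-1.5) + (2.5)·(2.5) + (1.5)·(1.5) + (-3.5)·(-3.5) + (-1.5)·(-1.5) + (2.5)·(2.5)) / 5 = 31.5/5 = 6.3
  S = [[2.9667, 1.7],
 [1.7, 6.3]].

Step 3 — invert S. det(S) = 2.9667·6.3 - (1.7)² = 15.8.
  S^{-1} = (1/det) · [[d, -b], [-b, a]] = [[0.3987, -0.1076],
 [-0.1076, 0.1878]].

Step 4 — quadratic form (x̄ - mu_0)^T · S^{-1} · (x̄ - mu_0):
  S^{-1} · (x̄ - mu_0) = (-0.7342, 0.5949),
  (x̄ - mu_0)^T · [...] = (-1.1667)·(-0.7342) + (2.5)·(0.5949) = 2.3439.

Step 5 — scale by n: T² = 6 · 2.3439 = 14.0633.

T² ≈ 14.0633


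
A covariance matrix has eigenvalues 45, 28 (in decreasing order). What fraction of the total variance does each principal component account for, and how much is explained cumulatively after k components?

Step 1 — total variance = trace(Sigma) = Σ λ_i = 45 + 28 = 73.

Step 2 — fraction explained by component i = λ_i / Σ λ:
  PC1: 45/73 = 0.6164
  PC2: 28/73 = 0.3836

Step 3 — cumulative fraction after k components = (λ_1 + ... + λ_k) / Σ λ:
  k = 1: 45/73 = 0.6164
  k = 2: (45 + 28)/73 = 73/73 = 1

Summary (fraction, with percent):

explained: PC1 0.6164 (61.64%), PC2 0.3836 (38.36%);  cumulative: 0.6164, 1


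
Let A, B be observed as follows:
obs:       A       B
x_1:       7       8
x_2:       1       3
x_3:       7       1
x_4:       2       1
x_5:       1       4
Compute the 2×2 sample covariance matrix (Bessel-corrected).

Step 1 — column means:
  mean(A) = (7 + 1 + 7 + 2 + 1) / 5 = 18/5 = 3.6
  mean(B) = (8 + 3 + 1 + 1 + 4) / 5 = 17/5 = 3.4

Step 2 — sample covariance S[i,j] = (1/(n-1)) · Σ_k (x_{k,i} - mean_i) · (x_{k,j} - mean_j), with n-1 = 4.
  S[A,A] = ((3.4)·(3.4) + (-2.6)·(-2.6) + (3.4)·(3.4) + (-1.6)·(-1.6) + (-2.6)·(-2.6)) / 4 = 39.2/4 = 9.8
  S[A,B] = ((3.4)·(4.6) + (-2.6)·(-0.4) + (3.4)·(-2.4) + (-1.6)·(-2.4) + (-2.6)·(0.6)) / 4 = 10.8/4 = 2.7
  S[B,B] = ((4.6)·(4.6) + (-0.4)·(-0.4) + (-2.4)·(-2.4) + (-2.4)·(-2.4) + (0.6)·(0.6)) / 4 = 33.2/4 = 8.3

S is symmetric (S[j,i] = S[i,j]). Assembling:

S = [[9.8, 2.7],
 [2.7, 8.3]]


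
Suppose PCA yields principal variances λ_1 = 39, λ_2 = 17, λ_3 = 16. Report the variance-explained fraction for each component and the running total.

Step 1 — total variance = trace(Sigma) = Σ λ_i = 39 + 17 + 16 = 72.

Step 2 — fraction explained by component i = λ_i / Σ λ:
  PC1: 39/72 = 0.5417
  PC2: 17/72 = 0.2361
  PC3: 16/72 = 0.2222

Step 3 — cumulative fraction after k components = (λ_1 + ... + λ_k) / Σ λ:
  k = 1: 39/72 = 0.5417
  k = 2: (39 + 17)/72 = 56/72 = 0.7778
  k = 3: (39 + 17 + 16)/72 = 72/72 = 1

Summary (fraction, with percent):

explained: PC1 0.5417 (54.17%), PC2 0.2361 (23.61%), PC3 0.2222 (22.22%);  cumulative: 0.5417, 0.7778, 1


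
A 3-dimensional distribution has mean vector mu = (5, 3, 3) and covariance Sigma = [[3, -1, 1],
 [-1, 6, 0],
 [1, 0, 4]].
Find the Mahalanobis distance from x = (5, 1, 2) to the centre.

Step 1 — centre the observation: (x - mu) = (0, -2, -1).

Step 2 — invert Sigma (cofactor / det for 3×3, or solve directly):
  Sigma^{-1} = [[0.3871, 0.0645, -0.0968],
 [0.0645, 0.1774, -0.0161],
 [-0.0968, -0.0161, 0.2742]].

Step 3 — form the quadratic (x - mu)^T · Sigma^{-1} · (x - mu):
  Sigma^{-1} · (x - mu) = (-0.0323, -0.3387, -0.2419).
  (x - mu)^T · [Sigma^{-1} · (x - mu)] = (0)·(-0.0323) + (-2)·(-0.3387) + (-1)·(-0.2419) = 0.9194.

Step 4 — take square root: d = √(0.9194) ≈ 0.9588.

d(x, mu) = √(0.9194) ≈ 0.9588


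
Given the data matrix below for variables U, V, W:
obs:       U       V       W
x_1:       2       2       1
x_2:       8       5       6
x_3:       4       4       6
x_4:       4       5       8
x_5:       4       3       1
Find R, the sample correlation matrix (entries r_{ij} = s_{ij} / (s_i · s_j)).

Step 1 — column means:
  mean(U) = (2 + 8 + 4 + 4 + 4) / 5 = 22/5 = 4.4
  mean(V) = (2 + 5 + 4 + 5 + 3) / 5 = 19/5 = 3.8
  mean(W) = (1 + 6 + 6 + 8 + 1) / 5 = 22/5 = 4.4

Step 2 — sample variances and covariances s[i,j] = (1/(n-1)) · Σ_k (x_{k,i} - mean_i) · (x_{k,j} - mean_j), with n-1 = 4:
  s[U,U] = ((-2.4)·(-2.4) + (3.6)·(3.6) + (-0.4)·(-0.4) + (-0.4)·(-0.4) + (-0.4)·(-0.4)) / 4 = 19.2/4 = 4.8
  s[U,V] = ((-2.4)·(-1.8) + (3.6)·(1.2) + (-0.4)·(0.2) + (-0.4)·(1.2) + (-0.4)·(-0.8)) / 4 = 8.4/4 = 2.1
  s[U,W] = ((-2.4)·(-3.4) + (3.6)·(1.6) + (-0.4)·(1.6) + (-0.4)·(3.6) + (-0.4)·(-3.4)) / 4 = 13.2/4 = 3.3
  s[V,V] = ((-1.8)·(-1.8) + (1.2)·(1.2) + (0.2)·(0.2) + (1.2)·(1.2) + (-0.8)·(-0.8)) / 4 = 6.8/4 = 1.7
  s[V,W] = ((-1.8)·(-3.4) + (1.2)·(1.6) + (0.2)·(1.6) + (1.2)·(3.6) + (-0.8)·(-3.4)) / 4 = 15.4/4 = 3.85
  s[W,W] = ((-3.4)·(-3.4) + (1.6)·(1.6) + (1.6)·(1.6) + (3.6)·(3.6) + (-3.4)·(-3.4)) / 4 = 41.2/4 = 10.3
  Sample standard deviations s_i = √(s[i,i]):
  s(U) = √(4.8) = 2.1909
  s(V) = √(1.7) = 1.3038
  s(W) = √(10.3) = 3.2094

Step 3 — r_{ij} = s_{ij} / (s_i · s_j):
  r[U,U] = 1 (diagonal).
  r[U,V] = 2.1 / (2.1909 · 1.3038) = 2.1 / 2.8566 = 0.7351
  r[U,W] = 3.3 / (2.1909 · 3.2094) = 3.3 / 7.0314 = 0.4693
  r[V,V] = 1 (diagonal).
  r[V,W] = 3.85 / (1.3038 · 3.2094) = 3.85 / 4.1845 = 0.9201
  r[W,W] = 1 (diagonal).

R is symmetric with unit diagonal. Assembling:

R = [[1, 0.7351, 0.4693],
 [0.7351, 1, 0.9201],
 [0.4693, 0.9201, 1]]


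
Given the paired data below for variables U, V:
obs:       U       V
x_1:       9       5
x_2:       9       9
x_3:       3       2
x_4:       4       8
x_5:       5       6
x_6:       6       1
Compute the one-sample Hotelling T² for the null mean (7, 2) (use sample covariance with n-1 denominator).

Step 1 — sample mean vector:
  mean(U) = (9 + 9 + 3 + 4 + 5 + 6) / 6 = 36/6 = 6
  mean(V) = (5 + 9 + 2 + 8 + 6 + 1) / 6 = 31/6 = 5.1667
  x̄ = (6, 5.1667),  deviation x̄ - mu_0 = (6, 5.1667) - (7, 2) = (-1, 3.1667).

Step 2 — sample covariance matrix, S[i,j] = (1/(n-1)) · Σ_k (x_{k,i} - mean_i) · (x_{k,j} - mean_j), divisor n-1 = 5:
  S[U,U] = ((3)·(3) + (3)·(3) + (-3)·(-3) + (-2)·(-2) + (-1)·(-1) + (0)·(0)) / 5 = 32/5 = 6.4
  S[U,V] = ((3)·(-0.1667) + (3)·(3.8333) + (-3)·(-3.1667) + (-2)·(2.8333) + (-1)·(0.8333) + (0)·(-4.1667)) / 5 = 14/5 = 2.8
  S[V,V] = ((-0.1667)·(-0.1667) + (3.8333)·(3.8333) + (-3.1667)·(-3.1667) + (2.8333)·(2.8333) + (0.8333)·(0.8333) + (-4.1667)·(-4.1667)) / 5 = 50.8333/5 = 10.1667
  S = [[6.4, 2.8],
 [2.8, 10.1667]].

Step 3 — invert S. det(S) = 6.4·10.1667 - (2.8)² = 57.2267.
  S^{-1} = (1/det) · [[d, -b], [-b, a]] = [[0.1777, -0.0489],
 [-0.0489, 0.1118]].

Step 4 — quadratic form (x̄ - mu_0)^T · S^{-1} · (x̄ - mu_0):
  S^{-1} · (x̄ - mu_0) = (-0.3326, 0.4031),
  (x̄ - mu_0)^T · [...] = (-1)·(-0.3326) + (3.1667)·(0.4031) = 1.609.

Step 5 — scale by n: T² = 6 · 1.609 = 9.654.

T² ≈ 9.654


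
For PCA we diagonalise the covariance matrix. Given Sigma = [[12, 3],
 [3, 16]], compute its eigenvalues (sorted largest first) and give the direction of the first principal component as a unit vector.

Step 1 — characteristic polynomial of 2×2 Sigma:
  det(Sigma - λI) = λ² - trace · λ + det = 0.
  trace = 12 + 16 = 28, det = 12·16 - (3)² = 183.
Step 2 — discriminant:
  Δ = trace² - 4·det = 784 - 732 = 52.
Step 3 — eigenvalues:
  λ = (trace ± √Δ)/2 = (28 ± 7.2111)/2,
  λ_1 = 17.6056,  λ_2 = 10.3944.

Step 4 — unit eigenvector for λ_1: solve (Sigma - λ_1 I)v = 0. First row:
  (12 - 17.6056)·v_x + (3)·v_y = 0, i.e. (-5.6056)·v_x + (3)·v_y = 0,
  so v ∝ (b, λ_1 - a) = (3, 5.6056) = u.
  ||u|| = √((3)² + (5.6056)²) = √(40.4222) ≈ 6.3578,
  v_1 = u/||u|| ≈ (0.4719, 0.8817) (||v_1|| = 1).

λ_1 = 17.6056,  λ_2 = 10.3944;  v_1 ≈ (0.4719, 0.8817)


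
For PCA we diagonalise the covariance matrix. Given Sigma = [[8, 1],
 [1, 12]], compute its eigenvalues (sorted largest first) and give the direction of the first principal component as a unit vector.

Step 1 — characteristic polynomial of 2×2 Sigma:
  det(Sigma - λI) = λ² - trace · λ + det = 0.
  trace = 8 + 12 = 20, det = 8·12 - (1)² = 95.
Step 2 — discriminant:
  Δ = trace² - 4·det = 400 - 380 = 20.
Step 3 — eigenvalues:
  λ = (trace ± √Δ)/2 = (20 ± 4.4721)/2,
  λ_1 = 12.2361,  λ_2 = 7.7639.

Step 4 — unit eigenvector for λ_1: solve (Sigma - λ_1 I)v = 0. First row:
  (8 - 12.2361)·v_x + (1)·v_y = 0, i.e. (-4.2361)·v_x + (1)·v_y = 0,
  so v ∝ (b, λ_1 - a) = (1, 4.2361) = u.
  ||u|| = √((1)² + (4.2361)²) = √(18.9443) ≈ 4.3525,
  v_1 = u/||u|| ≈ (0.2298, 0.9732) (||v_1|| = 1).

λ_1 = 12.2361,  λ_2 = 7.7639;  v_1 ≈ (0.2298, 0.9732)


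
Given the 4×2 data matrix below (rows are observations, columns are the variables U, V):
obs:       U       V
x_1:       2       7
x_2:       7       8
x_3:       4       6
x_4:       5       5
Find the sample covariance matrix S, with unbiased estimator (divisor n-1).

Step 1 — column means:
  mean(U) = (2 + 7 + 4 + 5) / 4 = 18/4 = 4.5
  mean(V) = (7 + 8 + 6 + 5) / 4 = 26/4 = 6.5

Step 2 — sample covariance S[i,j] = (1/(n-1)) · Σ_k (x_{k,i} - mean_i) · (x_{k,j} - mean_j), with n-1 = 3.
  S[U,U] = ((-2.5)·(-2.5) + (2.5)·(2.5) + (-0.5)·(-0.5) + (0.5)·(0.5)) / 3 = 13/3 = 4.3333
  S[U,V] = ((-2.5)·(0.5) + (2.5)·(1.5) + (-0.5)·(-0.5) + (0.5)·(-1.5)) / 3 = 2/3 = 0.6667
  S[V,V] = ((0.5)·(0.5) + (1.5)·(1.5) + (-0.5)·(-0.5) + (-1.5)·(-1.5)) / 3 = 5/3 = 1.6667

S is symmetric (S[j,i] = S[i,j]). Assembling:

S = [[4.3333, 0.6667],
 [0.6667, 1.6667]]


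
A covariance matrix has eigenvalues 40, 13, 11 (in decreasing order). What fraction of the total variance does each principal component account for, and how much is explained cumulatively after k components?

Step 1 — total variance = trace(Sigma) = Σ λ_i = 40 + 13 + 11 = 64.

Step 2 — fraction explained by component i = λ_i / Σ λ:
  PC1: 40/64 = 0.625
  PC2: 13/64 = 0.2031
  PC3: 11/64 = 0.1719

Step 3 — cumulative fraction after k components = (λ_1 + ... + λ_k) / Σ λ:
  k = 1: 40/64 = 0.625
  k = 2: (40 + 13)/64 = 53/64 = 0.8281
  k = 3: (40 + 13 + 11)/64 = 64/64 = 1

Summary (fraction, with percent):

explained: PC1 0.625 (62.5%), PC2 0.2031 (20.31%), PC3 0.1719 (17.19%);  cumulative: 0.625, 0.8281, 1


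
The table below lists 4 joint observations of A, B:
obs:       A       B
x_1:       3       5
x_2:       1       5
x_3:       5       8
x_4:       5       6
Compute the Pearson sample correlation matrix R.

Step 1 — column means:
  mean(A) = (3 + 1 + 5 + 5) / 4 = 14/4 = 3.5
  mean(B) = (5 + 5 + 8 + 6) / 4 = 24/4 = 6

Step 2 — sample variances and covariances s[i,j] = (1/(n-1)) · Σ_k (x_{k,i} - mean_i) · (x_{k,j} - mean_j), with n-1 = 3:
  s[A,A] = ((-0.5)·(-0.5) + (-2.5)·(-2.5) + (1.5)·(1.5) + (1.5)·(1.5)) / 3 = 11/3 = 3.6667
  s[A,B] = ((-0.5)·(-1) + (-2.5)·(-1) + (1.5)·(2) + (1.5)·(0)) / 3 = 6/3 = 2
  s[B,B] = ((-1)·(-1) + (-1)·(-1) + (2)·(2) + (0)·(0)) / 3 = 6/3 = 2
  Sample standard deviations s_i = √(s[i,i]):
  s(A) = √(3.6667) = 1.9149
  s(B) = √(2) = 1.4142

Step 3 — r_{ij} = s_{ij} / (s_i · s_j):
  r[A,A] = 1 (diagonal).
  r[A,B] = 2 / (1.9149 · 1.4142) = 2 / 2.708 = 0.7385
  r[B,B] = 1 (diagonal).

R is symmetric with unit diagonal. Assembling:

R = [[1, 0.7385],
 [0.7385, 1]]


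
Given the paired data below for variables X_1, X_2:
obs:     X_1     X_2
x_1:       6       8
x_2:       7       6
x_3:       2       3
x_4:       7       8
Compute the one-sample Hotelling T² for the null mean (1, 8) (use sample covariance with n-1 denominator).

Step 1 — sample mean vector:
  mean(X_1) = (6 + 7 + 2 + 7) / 4 = 22/4 = 5.5
  mean(X_2) = (8 + 6 + 3 + 8) / 4 = 25/4 = 6.25
  x̄ = (5.5, 6.25),  deviation x̄ - mu_0 = (5.5, 6.25) - (1, 8) = (4.5, -1.75).

Step 2 — sample covariance matrix, S[i,j] = (1/(n-1)) · Σ_k (x_{k,i} - mean_i) · (x_{k,j} - mean_j), divisor n-1 = 3:
  S[X_1,X_1] = ((0.5)·(0.5) + (1.5)·(1.5) + (-3.5)·(-3.5) + (1.5)·(1.5)) / 3 = 17/3 = 5.6667
  S[X_1,X_2] = ((0.5)·(1.75) + (1.5)·(-0.25) + (-3.5)·(-3.25) + (1.5)·(1.75)) / 3 = 14.5/3 = 4.8333
  S[X_2,X_2] = ((1.75)·(1.75) + (-0.25)·(-0.25) + (-3.25)·(-3.25) + (1.75)·(1.75)) / 3 = 16.75/3 = 5.5833
  S = [[5.6667, 4.8333],
 [4.8333, 5.5833]].

Step 3 — invert S. det(S) = 5.6667·5.5833 - (4.8333)² = 8.2778.
  S^{-1} = (1/det) · [[d, -b], [-b, a]] = [[0.6745, -0.5839],
 [-0.5839, 0.6846]].

Step 4 — quadratic form (x̄ - mu_0)^T · S^{-1} · (x̄ - mu_0):
  S^{-1} · (x̄ - mu_0) = (4.057, -3.8255),
  (x̄ - mu_0)^T · [...] = (4.5)·(4.057) + (-1.75)·(-3.8255) = 24.9513.

Step 5 — scale by n: T² = 4 · 24.9513 = 99.8054.

T² ≈ 99.8054
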